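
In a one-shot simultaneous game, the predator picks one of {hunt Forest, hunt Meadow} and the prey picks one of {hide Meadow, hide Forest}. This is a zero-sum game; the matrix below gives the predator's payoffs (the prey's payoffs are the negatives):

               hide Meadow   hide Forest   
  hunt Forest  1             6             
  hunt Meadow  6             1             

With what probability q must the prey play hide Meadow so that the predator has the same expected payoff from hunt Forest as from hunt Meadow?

The predator's indifference between hunt Forest and hunt Meadow determines the prey's mixing probability q:
  the predator's payoff to hunt Forest: q·1 + (1−q)·6 = -5q + 6
  the predator's payoff to hunt Meadow: q·6 + (1−q)·1 = 5q + 1
  -5q + 6 = 5q + 1  ⇒  -10q = -5  ⇒  q = 1/2.

q = 1/2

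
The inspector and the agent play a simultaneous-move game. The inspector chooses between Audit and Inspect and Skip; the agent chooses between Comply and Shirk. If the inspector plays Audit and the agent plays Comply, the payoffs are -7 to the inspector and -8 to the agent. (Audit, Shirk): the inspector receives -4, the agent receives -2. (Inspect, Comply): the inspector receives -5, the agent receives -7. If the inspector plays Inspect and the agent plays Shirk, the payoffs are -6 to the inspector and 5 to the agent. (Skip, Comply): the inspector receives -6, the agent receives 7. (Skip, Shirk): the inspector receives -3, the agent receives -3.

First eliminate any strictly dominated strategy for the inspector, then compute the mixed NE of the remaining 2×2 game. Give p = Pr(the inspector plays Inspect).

The inspector's strategy Audit is strictly dominated by Skip: -6 > -7 and -3 > -4. Eliminate Audit.
For the agent to be willing to mix, the agent must be indifferent between Comply and Shirk, which pins down the inspector's mix.
  the agent's expected payoff from Comply: p·(-7) + (1−p)·7 = -14p + 7
  the agent's expected payoff from Shirk: p·5 + (1−p)·(-3) = 8p - 3
  -14p + 7 = 8p - 3  ⇒  -22p = -10  ⇒  p = 5/11.

p = 5/11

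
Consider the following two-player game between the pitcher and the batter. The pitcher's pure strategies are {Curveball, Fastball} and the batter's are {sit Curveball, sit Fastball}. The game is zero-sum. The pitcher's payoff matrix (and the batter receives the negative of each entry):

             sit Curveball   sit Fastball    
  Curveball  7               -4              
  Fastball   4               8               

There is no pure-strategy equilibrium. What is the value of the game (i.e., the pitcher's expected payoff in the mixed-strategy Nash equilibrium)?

v = 24/5

The pitcher's indifference between Curveball and Fastball determines the batter's mixing probability q:
  the pitcher's payoff from Curveball: q·7 + (1−q)·(-4) = 11q - 4
  the pitcher's payoff from Fastball: q·4 + (1−q)·8 = -4q + 8
  11q - 4 = -4q + 8  ⇒  15q = 12  ⇒  q = 4/5.
The value is the pitcher's expected payoff against this mix (using Curveball): (4/5)·7 + (1/5)·(-4) = 24/5.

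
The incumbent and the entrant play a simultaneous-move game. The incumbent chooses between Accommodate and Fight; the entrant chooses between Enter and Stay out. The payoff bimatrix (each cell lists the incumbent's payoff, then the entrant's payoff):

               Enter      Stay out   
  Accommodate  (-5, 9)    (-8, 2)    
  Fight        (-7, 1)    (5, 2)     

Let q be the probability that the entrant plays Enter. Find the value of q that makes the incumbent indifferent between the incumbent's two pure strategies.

In a mixed equilibrium the incumbent is indifferent between Accommodate and Fight; this condition fixes q.
  the incumbent's expected payoff from Accommodate: q·(-5) + (1−q)·(-8) = 3q - 8
  the incumbent's expected payoff from Fight: q·(-7) + (1−q)·5 = -12q + 5
  3q - 8 = -12q + 5  ⇒  15q = 13  ⇒  q = 13/15.

q = 13/15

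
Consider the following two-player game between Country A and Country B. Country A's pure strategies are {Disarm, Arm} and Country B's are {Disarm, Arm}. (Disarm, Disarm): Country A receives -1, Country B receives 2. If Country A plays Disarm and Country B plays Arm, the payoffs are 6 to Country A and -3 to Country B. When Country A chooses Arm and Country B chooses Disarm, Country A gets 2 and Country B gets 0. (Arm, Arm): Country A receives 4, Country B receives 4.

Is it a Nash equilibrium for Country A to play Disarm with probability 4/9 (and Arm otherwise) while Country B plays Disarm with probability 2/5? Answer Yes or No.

Check Country B's indifference given Country A's mix p = 4/9:
  payoff from Disarm = 8/9; payoff from Arm = 8/9 — equal.
Check Country A's indifference given Country B's mix q = 2/5:
  payoff from Disarm = 16/5; payoff from Arm = 16/5 — equal.
Both players are indifferent, so neither can profitably deviate.

Yes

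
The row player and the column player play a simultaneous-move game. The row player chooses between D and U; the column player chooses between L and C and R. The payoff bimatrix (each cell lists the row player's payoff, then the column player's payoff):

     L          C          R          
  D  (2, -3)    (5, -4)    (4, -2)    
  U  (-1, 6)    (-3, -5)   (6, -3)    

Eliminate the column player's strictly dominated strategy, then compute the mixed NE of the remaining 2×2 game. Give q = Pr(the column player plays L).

q = 2/5

The column player's strategy C is strictly dominated by R: -2 > -4 and -3 > -5. Eliminate C.
For the row player to be willing to mix, the row player must be indifferent between D and U, which pins down the column player's mix.
  the row player's payoff from D: q·2 + (1−q)·4 = -2q + 4
  the row player's payoff from U: q·(-1) + (1−q)·6 = -7q + 6
  -2q + 4 = -7q + 6  ⇒  5q = 2  ⇒  q = 2/5.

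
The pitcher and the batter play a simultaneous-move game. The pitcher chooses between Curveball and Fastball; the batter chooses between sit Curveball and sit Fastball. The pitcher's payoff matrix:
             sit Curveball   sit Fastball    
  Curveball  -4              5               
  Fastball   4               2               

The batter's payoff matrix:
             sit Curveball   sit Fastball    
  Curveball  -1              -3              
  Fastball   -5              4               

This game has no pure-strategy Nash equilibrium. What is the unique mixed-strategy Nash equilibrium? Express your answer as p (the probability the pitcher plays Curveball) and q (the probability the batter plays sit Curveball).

p = 9/11, q = 3/11

The pitcher's mix must leave the batter indifferent between sit Curveball and sit Fastball.
  the batter's expected payoff from sit Curveball: p·(-1) + (1−p)·(-5) = 4p - 5
  the batter's expected payoff from sit Fastball: p·(-3) + (1−p)·4 = -7p + 4
  4p - 5 = -7p + 4  ⇒  11p = 9  ⇒  p = 9/11.
Set the pitcher's expected payoff from Curveball equal to that from Fastball:
  the pitcher's payoff to Curveball: q·(-4) + (1−q)·5 = -9q + 5
  the pitcher's payoff to Fastball: q·4 + (1−q)·2 = 2q + 2
  -9q + 5 = 2q + 2  ⇒  -11q = -3  ⇒  q = 3/11.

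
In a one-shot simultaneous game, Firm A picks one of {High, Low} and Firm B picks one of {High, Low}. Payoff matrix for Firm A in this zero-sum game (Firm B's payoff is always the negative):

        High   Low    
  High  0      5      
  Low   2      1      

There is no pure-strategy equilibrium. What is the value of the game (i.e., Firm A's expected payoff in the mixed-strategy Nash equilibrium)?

v = 5/3

For Firm A to be willing to mix, Firm A must be indifferent between High and Low, which pins down Firm B's mix.
  Firm A's payoff to High: q·0 + (1−q)·5 = -5q + 5
  Firm A's payoff to Low: q·2 + (1−q)·1 = q + 1
  -5q + 5 = q + 1  ⇒  -6q = -4  ⇒  q = 2/3.
The value is Firm A's expected payoff against this mix (using High): (2/3)·0 + (1/3)·5 = 5/3.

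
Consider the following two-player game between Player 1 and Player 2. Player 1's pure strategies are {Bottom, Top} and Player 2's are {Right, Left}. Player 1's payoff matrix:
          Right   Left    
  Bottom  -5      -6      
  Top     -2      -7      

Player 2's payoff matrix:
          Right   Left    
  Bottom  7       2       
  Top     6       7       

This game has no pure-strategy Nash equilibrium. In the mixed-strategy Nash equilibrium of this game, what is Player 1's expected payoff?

Set Player 1's expected payoff from Bottom equal to that from Top:
  Player 1's payoff from Bottom: q·(-5) + (1−q)·(-6) = q - 6
  Player 1's payoff from Top: q·(-2) + (1−q)·(-7) = 5q - 7
  q - 6 = 5q - 7  ⇒  -4q = -1  ⇒  q = 1/4.
At equilibrium Player 1 is indifferent across rows, so Player 1's payoff equals the payoff from Bottom: (1/4)·(-5) + (3/4)·(-6) = -23/4.

-23/4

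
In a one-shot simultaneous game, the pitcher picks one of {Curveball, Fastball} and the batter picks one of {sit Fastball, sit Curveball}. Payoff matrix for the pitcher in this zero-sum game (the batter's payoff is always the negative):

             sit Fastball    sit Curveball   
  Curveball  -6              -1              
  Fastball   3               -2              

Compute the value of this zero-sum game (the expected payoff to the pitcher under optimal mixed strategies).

In a mixed equilibrium the pitcher is indifferent between Curveball and Fastball; this condition fixes q.
  the pitcher's expected payoff from Curveball: q·(-6) + (1−q)·(-1) = -5q - 1
  the pitcher's expected payoff from Fastball: q·3 + (1−q)·(-2) = 5q - 2
  -5q - 1 = 5q - 2  ⇒  -10q = -1  ⇒  q = 1/10.
The value is the pitcher's expected payoff against this mix (using Curveball): (1/10)·(-6) + (9/10)·(-1) = -3/2.

v = -3/2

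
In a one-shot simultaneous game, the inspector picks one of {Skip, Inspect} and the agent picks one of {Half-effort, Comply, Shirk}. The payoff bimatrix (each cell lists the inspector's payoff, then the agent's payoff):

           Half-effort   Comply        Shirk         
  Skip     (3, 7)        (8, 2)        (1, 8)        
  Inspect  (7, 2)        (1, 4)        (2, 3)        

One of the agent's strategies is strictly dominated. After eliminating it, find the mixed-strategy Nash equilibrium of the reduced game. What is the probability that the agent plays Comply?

The agent's strategy Half-effort is strictly dominated by Shirk: 8 > 7 and 3 > 2. Eliminate Half-effort.
The agent's mix must leave the inspector indifferent between Skip and Inspect.
  the inspector's expected payoff from Skip: q·8 + (1−q)·1 = 7q + 1
  the inspector's expected payoff from Inspect: q·1 + (1−q)·2 = -q + 2
  7q + 1 = -q + 2  ⇒  8q = 1  ⇒  q = 1/8.

q = 1/8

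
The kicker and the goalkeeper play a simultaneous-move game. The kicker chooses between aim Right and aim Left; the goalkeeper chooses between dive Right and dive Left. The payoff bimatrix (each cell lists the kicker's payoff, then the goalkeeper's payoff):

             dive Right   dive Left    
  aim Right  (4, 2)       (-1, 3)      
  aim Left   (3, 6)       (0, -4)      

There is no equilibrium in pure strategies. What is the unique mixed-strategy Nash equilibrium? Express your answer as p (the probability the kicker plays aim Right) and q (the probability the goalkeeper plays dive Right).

The kicker's mix must leave the goalkeeper indifferent between dive Right and dive Left.
  the goalkeeper's expected payoff from dive Right: p·2 + (1−p)·6 = -4p + 6
  the goalkeeper's expected payoff from dive Left: p·3 + (1−p)·(-4) = 7p - 4
  -4p + 6 = 7p - 4  ⇒  -11p = -10  ⇒  p = 10/11.
In a mixed equilibrium the kicker is indifferent between aim Right and aim Left; this condition fixes q.
  the kicker's payoff to aim Right: q·4 + (1−q)·(-1) = 5q - 1
  the kicker's payoff to aim Left: q·3 + (1−q)·0 = 3q
  5q - 1 = 3q  ⇒  2q = 1  ⇒  q = 1/2.

p = 10/11, q = 1/2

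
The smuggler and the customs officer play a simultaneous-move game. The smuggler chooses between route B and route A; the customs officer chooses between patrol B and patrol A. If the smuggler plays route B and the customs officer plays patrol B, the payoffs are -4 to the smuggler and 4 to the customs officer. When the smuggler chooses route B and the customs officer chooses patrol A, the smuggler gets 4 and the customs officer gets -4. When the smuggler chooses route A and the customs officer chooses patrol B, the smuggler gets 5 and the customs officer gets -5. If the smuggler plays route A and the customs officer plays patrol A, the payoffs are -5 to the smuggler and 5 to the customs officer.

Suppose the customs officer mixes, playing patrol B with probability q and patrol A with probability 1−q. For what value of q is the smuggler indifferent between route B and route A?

Set the smuggler's expected payoff from route B equal to that from route A:
  the smuggler's expected payoff from route B: q·(-4) + (1−q)·4 = -8q + 4
  the smuggler's expected payoff from route A: q·5 + (1−q)·(-5) = 10q - 5
  -8q + 4 = 10q - 5  ⇒  -18q = -9  ⇒  q = 1/2.

q = 1/2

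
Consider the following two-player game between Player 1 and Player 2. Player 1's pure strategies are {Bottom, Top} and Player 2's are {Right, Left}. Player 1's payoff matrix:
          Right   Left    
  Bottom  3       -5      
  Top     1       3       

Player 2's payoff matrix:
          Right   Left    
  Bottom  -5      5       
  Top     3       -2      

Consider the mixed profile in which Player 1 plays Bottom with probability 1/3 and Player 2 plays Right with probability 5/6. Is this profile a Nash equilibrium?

Given Player 2's mix q = 5/6, Player 1's payoff from Bottom is 5/3 but from Top is 4/3. Player 1 strictly prefers Bottom, so Player 1 would not mix.
So the proposed profile is not a Nash equilibrium.

No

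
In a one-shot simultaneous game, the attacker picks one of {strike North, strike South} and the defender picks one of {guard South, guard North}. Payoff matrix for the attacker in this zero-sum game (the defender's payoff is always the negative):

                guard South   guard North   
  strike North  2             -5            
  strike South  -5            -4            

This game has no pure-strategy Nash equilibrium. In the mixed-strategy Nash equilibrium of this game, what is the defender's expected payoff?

The attacker's mix must leave the defender indifferent between guard South and guard North.
  the defender's payoff from guard South: p·(-2) + (1−p)·5 = -7p + 5
  the defender's payoff from guard North: p·5 + (1−p)·4 = p + 4
  -7p + 5 = p + 4  ⇒  -8p = -1  ⇒  p = 1/8.
At equilibrium the defender is indifferent across columns, so the defender's payoff equals the payoff from guard South: (1/8)·(-2) + (7/8)·5 = 33/8.

33/8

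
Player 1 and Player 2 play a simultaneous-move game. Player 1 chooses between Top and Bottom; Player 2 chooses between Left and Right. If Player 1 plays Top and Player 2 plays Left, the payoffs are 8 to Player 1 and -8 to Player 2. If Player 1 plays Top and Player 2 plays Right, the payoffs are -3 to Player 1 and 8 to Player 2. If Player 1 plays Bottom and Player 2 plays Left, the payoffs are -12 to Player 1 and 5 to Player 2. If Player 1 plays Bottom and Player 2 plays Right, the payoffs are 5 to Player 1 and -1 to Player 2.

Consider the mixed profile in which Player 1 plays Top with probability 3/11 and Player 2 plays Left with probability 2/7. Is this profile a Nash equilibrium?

Yes

Check Player 2's indifference given Player 1's mix p = 3/11:
  payoff from Left = 16/11; payoff from Right = 16/11 — equal.
Check Player 1's indifference given Player 2's mix q = 2/7:
  payoff from Top = 1/7; payoff from Bottom = 1/7 — equal.
Both players are indifferent, so neither can profitably deviate.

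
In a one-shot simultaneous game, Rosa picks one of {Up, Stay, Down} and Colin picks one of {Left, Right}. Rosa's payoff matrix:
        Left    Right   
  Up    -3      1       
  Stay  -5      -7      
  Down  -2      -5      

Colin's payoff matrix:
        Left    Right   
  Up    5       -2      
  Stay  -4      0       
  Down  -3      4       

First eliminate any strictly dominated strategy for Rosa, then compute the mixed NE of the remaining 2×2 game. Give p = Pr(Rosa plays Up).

Rosa's strategy Stay is strictly dominated by Down: -2 > -5 and -5 > -7. Eliminate Stay.
In a mixed equilibrium Colin is indifferent between Left and Right; this condition fixes p.
  Colin's payoff from Left: p·5 + (1−p)·(-3) = 8p - 3
  Colin's payoff from Right: p·(-2) + (1−p)·4 = -6p + 4
  8p - 3 = -6p + 4  ⇒  14p = 7  ⇒  p = 1/2.

p = 1/2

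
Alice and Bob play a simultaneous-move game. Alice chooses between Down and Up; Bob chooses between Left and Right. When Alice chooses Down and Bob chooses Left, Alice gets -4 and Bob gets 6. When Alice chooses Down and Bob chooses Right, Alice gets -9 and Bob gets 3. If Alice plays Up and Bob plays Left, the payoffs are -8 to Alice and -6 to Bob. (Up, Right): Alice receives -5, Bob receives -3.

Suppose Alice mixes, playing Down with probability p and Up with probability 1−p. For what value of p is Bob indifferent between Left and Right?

For Bob to be willing to mix, Bob must be indifferent between Left and Right, which pins down Alice's mix.
  Bob's payoff to Left: p·6 + (1−p)·(-6) = 12p - 6
  Bob's payoff to Right: p·3 + (1−p)·(-3) = 6p - 3
  12p - 6 = 6p - 3  ⇒  6p = 3  ⇒  p = 1/2.

p = 1/2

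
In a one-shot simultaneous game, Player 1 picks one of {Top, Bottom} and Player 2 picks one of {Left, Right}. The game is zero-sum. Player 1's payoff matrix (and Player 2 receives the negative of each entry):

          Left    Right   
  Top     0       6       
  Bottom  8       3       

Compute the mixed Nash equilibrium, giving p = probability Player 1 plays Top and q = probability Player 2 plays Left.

In a mixed equilibrium Player 2 is indifferent between Left and Right; this condition fixes p.
  Player 2's expected payoff from Left: p·0 + (1−p)·(-8) = 8p - 8
  Player 2's expected payoff from Right: p·(-6) + (1−p)·(-3) = -3p - 3
  8p - 8 = -3p - 3  ⇒  11p = 5  ⇒  p = 5/11.
For Player 1 to be willing to mix, Player 1 must be indifferent between Top and Bottom, which pins down Player 2's mix.
  Player 1's payoff to Top: q·0 + (1−q)·6 = -6q + 6
  Player 1's payoff to Bottom: q·8 + (1−q)·3 = 5q + 3
  -6q + 6 = 5q + 3  ⇒  -11q = -3  ⇒  q = 3/11.

p = 5/11, q = 3/11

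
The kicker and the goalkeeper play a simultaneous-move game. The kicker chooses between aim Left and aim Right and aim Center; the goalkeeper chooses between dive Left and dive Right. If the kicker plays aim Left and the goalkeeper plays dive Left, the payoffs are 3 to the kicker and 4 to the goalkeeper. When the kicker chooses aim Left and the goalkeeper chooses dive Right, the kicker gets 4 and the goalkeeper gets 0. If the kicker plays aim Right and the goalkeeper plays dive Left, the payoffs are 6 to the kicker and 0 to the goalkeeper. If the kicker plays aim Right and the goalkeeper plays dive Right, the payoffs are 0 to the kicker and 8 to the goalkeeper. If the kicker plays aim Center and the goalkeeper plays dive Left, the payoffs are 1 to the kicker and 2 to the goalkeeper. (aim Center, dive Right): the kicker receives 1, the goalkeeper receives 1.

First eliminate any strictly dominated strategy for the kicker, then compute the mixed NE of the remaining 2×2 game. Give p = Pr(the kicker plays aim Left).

The kicker's strategy aim Center is strictly dominated by aim Left: 3 > 1 and 4 > 1. Eliminate aim Center.
The goalkeeper's indifference between dive Left and dive Right determines the kicker's mixing probability p:
  the goalkeeper's expected payoff from dive Left: p·4 + (1−p)·0 = 4p
  the goalkeeper's expected payoff from dive Right: p·0 + (1−p)·8 = -8p + 8
  4p = -8p + 8  ⇒  12p = 8  ⇒  p = 2/3.

p = 2/3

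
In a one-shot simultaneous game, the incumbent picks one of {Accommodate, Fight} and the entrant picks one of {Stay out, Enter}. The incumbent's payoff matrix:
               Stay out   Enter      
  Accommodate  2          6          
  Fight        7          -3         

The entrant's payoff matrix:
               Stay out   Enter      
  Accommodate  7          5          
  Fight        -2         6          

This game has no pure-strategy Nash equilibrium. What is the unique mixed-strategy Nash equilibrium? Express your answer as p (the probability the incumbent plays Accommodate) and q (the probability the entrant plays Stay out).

p = 4/5, q = 9/14

In a mixed equilibrium the entrant is indifferent between Stay out and Enter; this condition fixes p.
  the entrant's expected payoff from Stay out: p·7 + (1−p)·(-2) = 9p - 2
  the entrant's expected payoff from Enter: p·5 + (1−p)·6 = -p + 6
  9p - 2 = -p + 6  ⇒  10p = 8  ⇒  p = 4/5.
The incumbent's indifference between Accommodate and Fight determines the entrant's mixing probability q:
  the incumbent's payoff from Accommodate: q·2 + (1−q)·6 = -4q + 6
  the incumbent's payoff from Fight: q·7 + (1−q)·(-3) = 10q - 3
  -4q + 6 = 10q - 3  ⇒  -14q = -9  ⇒  q = 9/14.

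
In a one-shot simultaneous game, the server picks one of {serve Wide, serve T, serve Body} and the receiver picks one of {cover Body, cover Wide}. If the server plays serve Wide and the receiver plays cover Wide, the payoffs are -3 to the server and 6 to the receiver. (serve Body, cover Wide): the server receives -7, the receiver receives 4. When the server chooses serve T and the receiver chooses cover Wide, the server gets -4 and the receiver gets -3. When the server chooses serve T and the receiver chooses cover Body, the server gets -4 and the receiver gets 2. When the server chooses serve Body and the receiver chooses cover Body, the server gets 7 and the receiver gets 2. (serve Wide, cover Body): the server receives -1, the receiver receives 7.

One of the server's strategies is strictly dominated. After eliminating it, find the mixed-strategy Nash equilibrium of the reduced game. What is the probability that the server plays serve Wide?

The server's strategy serve T is strictly dominated by serve Wide: -1 > -4 and -3 > -4. Eliminate serve T.
In a mixed equilibrium the receiver is indifferent between cover Body and cover Wide; this condition fixes p.
  the receiver's payoff from cover Body: p·7 + (1−p)·2 = 5p + 2
  the receiver's payoff from cover Wide: p·6 + (1−p)·4 = 2p + 4
  5p + 2 = 2p + 4  ⇒  3p = 2  ⇒  p = 2/3.

p = 2/3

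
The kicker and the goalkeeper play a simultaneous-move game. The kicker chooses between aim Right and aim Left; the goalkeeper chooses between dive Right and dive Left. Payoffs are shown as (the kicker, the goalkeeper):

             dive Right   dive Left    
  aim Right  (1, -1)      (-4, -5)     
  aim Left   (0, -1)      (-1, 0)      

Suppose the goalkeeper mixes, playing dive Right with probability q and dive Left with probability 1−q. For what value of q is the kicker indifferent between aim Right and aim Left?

The kicker's indifference between aim Right and aim Left determines the goalkeeper's mixing probability q:
  the kicker's payoff from aim Right: q·1 + (1−q)·(-4) = 5q - 4
  the kicker's payoff from aim Left: q·0 + (1−q)·(-1) = q - 1
  5q - 4 = q - 1  ⇒  4q = 3  ⇒  q = 3/4.

q = 3/4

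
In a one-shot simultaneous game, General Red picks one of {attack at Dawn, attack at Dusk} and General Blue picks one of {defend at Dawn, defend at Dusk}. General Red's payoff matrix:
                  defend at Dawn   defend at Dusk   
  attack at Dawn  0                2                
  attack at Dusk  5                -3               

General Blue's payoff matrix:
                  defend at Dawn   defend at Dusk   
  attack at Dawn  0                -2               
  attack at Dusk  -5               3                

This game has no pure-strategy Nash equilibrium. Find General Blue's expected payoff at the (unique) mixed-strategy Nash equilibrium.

-1

Set General Blue's expected payoff from defend at Dawn equal to that from defend at Dusk:
  General Blue's expected payoff from defend at Dawn: p·0 + (1−p)·(-5) = 5p - 5
  General Blue's expected payoff from defend at Dusk: p·(-2) + (1−p)·3 = -5p + 3
  5p - 5 = -5p + 3  ⇒  10p = 8  ⇒  p = 4/5.
At equilibrium General Blue is indifferent across columns, so General Blue's payoff equals the payoff from defend at Dawn: (4/5)·0 + (1/5)·(-5) = -1.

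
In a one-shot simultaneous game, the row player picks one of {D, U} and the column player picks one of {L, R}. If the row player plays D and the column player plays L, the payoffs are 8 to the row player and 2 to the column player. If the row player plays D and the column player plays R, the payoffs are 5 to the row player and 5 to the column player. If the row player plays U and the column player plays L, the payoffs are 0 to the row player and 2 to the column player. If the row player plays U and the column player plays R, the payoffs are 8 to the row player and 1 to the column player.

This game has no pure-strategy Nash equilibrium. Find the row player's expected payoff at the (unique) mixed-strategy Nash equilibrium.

For the row player to be willing to mix, the row player must be indifferent between D and U, which pins down the column player's mix.
  the row player's expected payoff from D: q·8 + (1−q)·5 = 3q + 5
  the row player's expected payoff from U: q·0 + (1−q)·8 = -8q + 8
  3q + 5 = -8q + 8  ⇒  11q = 3  ⇒  q = 3/11.
At equilibrium the row player is indifferent across rows, so the row player's payoff equals the payoff from D: (3/11)·8 + (8/11)·5 = 64/11.

64/11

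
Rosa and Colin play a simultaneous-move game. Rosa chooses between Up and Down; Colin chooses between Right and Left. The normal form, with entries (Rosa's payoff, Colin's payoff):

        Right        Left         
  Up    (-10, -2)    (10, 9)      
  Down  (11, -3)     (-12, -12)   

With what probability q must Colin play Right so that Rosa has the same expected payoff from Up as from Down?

q = 22/43

Set Rosa's expected payoff from Up equal to that from Down:
  Rosa's payoff to Up: q·(-10) + (1−q)·10 = -20q + 10
  Rosa's payoff to Down: q·11 + (1−q)·(-12) = 23q - 12
  -20q + 10 = 23q - 12  ⇒  -43q = -22  ⇒  q = 22/43.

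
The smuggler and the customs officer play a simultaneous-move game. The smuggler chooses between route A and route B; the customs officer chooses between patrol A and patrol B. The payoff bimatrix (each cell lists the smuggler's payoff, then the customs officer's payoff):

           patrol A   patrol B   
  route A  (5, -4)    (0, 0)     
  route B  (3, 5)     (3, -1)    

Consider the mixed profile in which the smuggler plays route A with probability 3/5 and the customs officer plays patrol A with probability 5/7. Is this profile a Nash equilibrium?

Given the customs officer's mix q = 5/7, the smuggler's payoff from route A is 25/7 but from route B is 3. The smuggler strictly prefers route A, so the smuggler would not mix.
So the proposed profile is not a Nash equilibrium.

No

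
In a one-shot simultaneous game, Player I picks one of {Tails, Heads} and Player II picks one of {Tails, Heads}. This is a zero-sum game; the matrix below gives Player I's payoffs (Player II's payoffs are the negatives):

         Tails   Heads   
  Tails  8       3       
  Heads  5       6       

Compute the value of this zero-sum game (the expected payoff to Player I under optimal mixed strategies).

For Player I to be willing to mix, Player I must be indifferent between Tails and Heads, which pins down Player II's mix.
  Player I's expected payoff from Tails: q·8 + (1−q)·3 = 5q + 3
  Player I's expected payoff from Heads: q·5 + (1−q)·6 = -q + 6
  5q + 3 = -q + 6  ⇒  6q = 3  ⇒  q = 1/2.
The value is Player I's expected payoff against this mix (using Tails): (1/2)·8 + (1/2)·3 = 11/2.

v = 11/2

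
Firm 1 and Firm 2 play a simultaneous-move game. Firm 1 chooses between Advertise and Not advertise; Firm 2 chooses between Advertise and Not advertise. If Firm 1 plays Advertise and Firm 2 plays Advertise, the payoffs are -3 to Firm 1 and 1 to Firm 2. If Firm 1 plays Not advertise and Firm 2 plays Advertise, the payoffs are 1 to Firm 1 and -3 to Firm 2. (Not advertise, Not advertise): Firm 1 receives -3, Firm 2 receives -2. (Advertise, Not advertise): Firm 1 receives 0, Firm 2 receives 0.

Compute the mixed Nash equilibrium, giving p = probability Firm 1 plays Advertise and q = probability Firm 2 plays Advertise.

p = 1/2, q = 3/7

Firm 2's indifference between Advertise and Not advertise determines Firm 1's mixing probability p:
  Firm 2's expected payoff from Advertise: p·1 + (1−p)·(-3) = 4p - 3
  Firm 2's expected payoff from Not advertise: p·0 + (1−p)·(-2) = 2p - 2
  4p - 3 = 2p - 2  ⇒  2p = 1  ⇒  p = 1/2.
Firm 1's indifference between Advertise and Not advertise determines Firm 2's mixing probability q:
  Firm 1's payoff to Advertise: q·(-3) + (1−q)·0 = -3q
  Firm 1's payoff to Not advertise: q·1 + (1−q)·(-3) = 4q - 3
  -3q = 4q - 3  ⇒  -7q = -3  ⇒  q = 3/7.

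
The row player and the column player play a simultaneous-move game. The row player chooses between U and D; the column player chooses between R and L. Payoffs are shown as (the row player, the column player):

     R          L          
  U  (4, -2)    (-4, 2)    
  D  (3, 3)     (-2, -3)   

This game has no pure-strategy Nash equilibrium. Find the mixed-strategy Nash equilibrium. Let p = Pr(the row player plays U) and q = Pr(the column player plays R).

In a mixed equilibrium the column player is indifferent between R and L; this condition fixes p.
  the column player's payoff to R: p·(-2) + (1−p)·3 = -5p + 3
  the column player's payoff to L: p·2 + (1−p)·(-3) = 5p - 3
  -5p + 3 = 5p - 3  ⇒  -10p = -6  ⇒  p = 3/5.
The row player's indifference between U and D determines the column player's mixing probability q:
  the row player's payoff from U: q·4 + (1−q)·(-4) = 8q - 4
  the row player's payoff from D: q·3 + (1−q)·(-2) = 5q - 2
  8q - 4 = 5q - 2  ⇒  3q = 2  ⇒  q = 2/3.

p = 3/5, q = 2/3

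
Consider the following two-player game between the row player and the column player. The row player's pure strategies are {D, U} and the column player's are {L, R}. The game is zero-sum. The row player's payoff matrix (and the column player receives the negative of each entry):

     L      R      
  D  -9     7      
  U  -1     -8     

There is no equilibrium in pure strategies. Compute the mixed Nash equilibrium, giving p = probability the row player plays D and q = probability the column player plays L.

The row player's mix must leave the column player indifferent between L and R.
  the column player's expected payoff from L: p·9 + (1−p)·1 = 8p + 1
  the column player's expected payoff from R: p·(-7) + (1−p)·8 = -15p + 8
  8p + 1 = -15p + 8  ⇒  23p = 7  ⇒  p = 7/23.
The row player's indifference between D and U determines the column player's mixing probability q:
  the row player's expected payoff from D: q·(-9) + (1−q)·7 = -16q + 7
  the row player's expected payoff from U: q·(-1) + (1−q)·(-8) = 7q - 8
  -16q + 7 = 7q - 8  ⇒  -23q = -15  ⇒  q = 15/23.

p = 7/23, q = 15/23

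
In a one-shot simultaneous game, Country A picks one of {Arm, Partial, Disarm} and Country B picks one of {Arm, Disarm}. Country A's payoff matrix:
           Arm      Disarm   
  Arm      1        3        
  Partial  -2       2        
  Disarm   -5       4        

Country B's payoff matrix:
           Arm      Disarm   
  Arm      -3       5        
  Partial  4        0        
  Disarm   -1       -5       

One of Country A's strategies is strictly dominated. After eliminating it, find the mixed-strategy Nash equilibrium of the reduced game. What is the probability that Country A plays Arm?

p = 1/3

Country A's strategy Partial is strictly dominated by Arm: 1 > -2 and 3 > 2. Eliminate Partial.
For Country B to be willing to mix, Country B must be indifferent between Arm and Disarm, which pins down Country A's mix.
  Country B's expected payoff from Arm: p·(-3) + (1−p)·(-1) = -2p - 1
  Country B's expected payoff from Disarm: p·5 + (1−p)·(-5) = 10p - 5
  -2p - 1 = 10p - 5  ⇒  -12p = -4  ⇒  p = 1/3.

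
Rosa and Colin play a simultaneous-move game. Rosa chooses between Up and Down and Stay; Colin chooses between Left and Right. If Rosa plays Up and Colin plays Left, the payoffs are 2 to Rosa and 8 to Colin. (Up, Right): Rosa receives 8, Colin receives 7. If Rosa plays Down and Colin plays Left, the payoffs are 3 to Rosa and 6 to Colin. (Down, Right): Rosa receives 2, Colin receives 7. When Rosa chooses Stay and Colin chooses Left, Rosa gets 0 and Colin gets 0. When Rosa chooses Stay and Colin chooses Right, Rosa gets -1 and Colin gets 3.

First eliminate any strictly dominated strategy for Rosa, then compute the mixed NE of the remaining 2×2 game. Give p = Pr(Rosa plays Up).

Rosa's strategy Stay is strictly dominated by Down: 3 > 0 and 2 > -1. Eliminate Stay.
Rosa's mix must leave Colin indifferent between Left and Right.
  Colin's expected payoff from Left: p·8 + (1−p)·6 = 2p + 6
  Colin's expected payoff from Right: p·7 + (1−p)·7 = 7
  2p + 6 = 7  ⇒  2p = 1  ⇒  p = 1/2.

p = 1/2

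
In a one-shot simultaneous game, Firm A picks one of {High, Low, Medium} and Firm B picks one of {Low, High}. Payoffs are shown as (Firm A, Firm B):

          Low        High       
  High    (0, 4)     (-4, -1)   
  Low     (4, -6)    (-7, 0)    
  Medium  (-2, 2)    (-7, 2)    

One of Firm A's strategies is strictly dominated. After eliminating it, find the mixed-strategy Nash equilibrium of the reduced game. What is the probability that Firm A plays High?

Firm A's strategy Medium is strictly dominated by High: 0 > -2 and -4 > -7. Eliminate Medium.
For Firm B to be willing to mix, Firm B must be indifferent between Low and High, which pins down Firm A's mix.
  Firm B's payoff from Low: p·4 + (1−p)·(-6) = 10p - 6
  Firm B's payoff from High: p·(-1) + (1−p)·0 = -p
  10p - 6 = -p  ⇒  11p = 6  ⇒  p = 6/11.

p = 6/11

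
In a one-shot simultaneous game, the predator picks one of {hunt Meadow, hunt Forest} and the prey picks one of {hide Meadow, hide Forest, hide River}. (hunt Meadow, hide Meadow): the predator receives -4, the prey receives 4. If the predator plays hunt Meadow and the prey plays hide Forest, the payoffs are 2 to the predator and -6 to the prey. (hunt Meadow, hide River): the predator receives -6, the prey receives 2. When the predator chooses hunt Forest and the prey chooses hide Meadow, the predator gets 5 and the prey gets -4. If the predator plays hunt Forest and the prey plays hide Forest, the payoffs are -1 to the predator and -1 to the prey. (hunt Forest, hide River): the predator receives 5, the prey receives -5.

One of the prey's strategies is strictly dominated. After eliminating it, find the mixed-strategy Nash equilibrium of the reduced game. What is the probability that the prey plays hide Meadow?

q = 1/4

The prey's strategy hide River is strictly dominated by hide Meadow: 4 > 2 and -4 > -5. Eliminate hide River.
For the predator to be willing to mix, the predator must be indifferent between hunt Meadow and hunt Forest, which pins down the prey's mix.
  the predator's payoff from hunt Meadow: q·(-4) + (1−q)·2 = -6q + 2
  the predator's payoff from hunt Forest: q·5 + (1−q)·(-1) = 6q - 1
  -6q + 2 = 6q - 1  ⇒  -12q = -3  ⇒  q = 1/4.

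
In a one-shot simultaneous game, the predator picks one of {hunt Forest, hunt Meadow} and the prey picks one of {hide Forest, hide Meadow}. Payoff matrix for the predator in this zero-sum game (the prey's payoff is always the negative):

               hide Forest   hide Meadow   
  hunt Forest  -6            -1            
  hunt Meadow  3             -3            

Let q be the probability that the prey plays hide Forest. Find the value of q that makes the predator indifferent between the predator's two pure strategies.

For the predator to be willing to mix, the predator must be indifferent between hunt Forest and hunt Meadow, which pins down the prey's mix.
  the predator's expected payoff from hunt Forest: q·(-6) + (1−q)·(-1) = -5q - 1
  the predator's expected payoff from hunt Meadow: q·3 + (1−q)·(-3) = 6q - 3
  -5q - 1 = 6q - 3  ⇒  -11q = -2  ⇒  q = 2/11.

q = 2/11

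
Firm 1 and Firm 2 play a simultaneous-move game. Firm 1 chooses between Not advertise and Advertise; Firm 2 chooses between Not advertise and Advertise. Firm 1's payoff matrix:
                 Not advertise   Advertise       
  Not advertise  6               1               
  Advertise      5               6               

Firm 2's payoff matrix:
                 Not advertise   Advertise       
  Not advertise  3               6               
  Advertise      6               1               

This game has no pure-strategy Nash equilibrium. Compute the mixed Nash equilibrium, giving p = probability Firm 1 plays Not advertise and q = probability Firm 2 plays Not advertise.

Firm 2's indifference between Not advertise and Advertise determines Firm 1's mixing probability p:
  Firm 2's payoff from Not advertise: p·3 + (1−p)·6 = -3p + 6
  Firm 2's payoff from Advertise: p·6 + (1−p)·1 = 5p + 1
  -3p + 6 = 5p + 1  ⇒  -8p = -5  ⇒  p = 5/8.
Firm 1's indifference between Not advertise and Advertise determines Firm 2's mixing probability q:
  Firm 1's payoff from Not advertise: q·6 + (1−q)·1 = 5q + 1
  Firm 1's payoff from Advertise: q·5 + (1−q)·6 = -q + 6
  5q + 1 = -q + 6  ⇒  6q = 5  ⇒  q = 5/6.

p = 5/8, q = 5/6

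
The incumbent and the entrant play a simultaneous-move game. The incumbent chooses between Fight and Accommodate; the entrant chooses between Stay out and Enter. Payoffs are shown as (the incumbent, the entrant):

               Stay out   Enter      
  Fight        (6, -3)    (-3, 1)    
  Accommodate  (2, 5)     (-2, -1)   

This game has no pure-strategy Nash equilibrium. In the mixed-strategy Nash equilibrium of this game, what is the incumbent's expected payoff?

-6/5

The incumbent's indifference between Fight and Accommodate determines the entrant's mixing probability q:
  the incumbent's payoff to Fight: q·6 + (1−q)·(-3) = 9q - 3
  the incumbent's payoff to Accommodate: q·2 + (1−q)·(-2) = 4q - 2
  9q - 3 = 4q - 2  ⇒  5q = 1  ⇒  q = 1/5.
At equilibrium the incumbent is indifferent across rows, so the incumbent's payoff equals the payoff from Fight: (1/5)·6 + (4/5)·(-3) = -6/5.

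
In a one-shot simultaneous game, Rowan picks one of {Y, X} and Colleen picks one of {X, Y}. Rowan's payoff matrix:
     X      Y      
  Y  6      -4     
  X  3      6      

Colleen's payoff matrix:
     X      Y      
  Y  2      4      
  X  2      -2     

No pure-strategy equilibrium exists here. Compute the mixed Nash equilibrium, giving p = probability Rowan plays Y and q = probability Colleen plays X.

p = 2/3, q = 10/13

In a mixed equilibrium Colleen is indifferent between X and Y; this condition fixes p.
  Colleen's payoff to X: p·2 + (1−p)·2 = 2
  Colleen's payoff to Y: p·4 + (1−p)·(-2) = 6p - 2
  2 = 6p - 2  ⇒  -6p = -4  ⇒  p = 2/3.
Colleen's mix must leave Rowan indifferent between Y and X.
  Rowan's payoff to Y: q·6 + (1−q)·(-4) = 10q - 4
  Rowan's payoff to X: q·3 + (1−q)·6 = -3q + 6
  10q - 4 = -3q + 6  ⇒  13q = 10  ⇒  q = 10/13.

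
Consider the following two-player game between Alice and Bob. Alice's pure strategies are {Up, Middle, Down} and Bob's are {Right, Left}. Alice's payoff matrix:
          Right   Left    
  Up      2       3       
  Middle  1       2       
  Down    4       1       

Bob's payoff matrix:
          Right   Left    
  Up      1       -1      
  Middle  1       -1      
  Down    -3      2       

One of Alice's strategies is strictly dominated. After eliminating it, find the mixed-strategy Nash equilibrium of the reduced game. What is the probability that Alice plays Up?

Alice's strategy Middle is strictly dominated by Up: 2 > 1 and 3 > 2. Eliminate Middle.
For Bob to be willing to mix, Bob must be indifferent between Right and Left, which pins down Alice's mix.
  Bob's expected payoff from Right: p·1 + (1−p)·(-3) = 4p - 3
  Bob's expected payoff from Left: p·(-1) + (1−p)·2 = -3p + 2
  4p - 3 = -3p + 2  ⇒  7p = 5  ⇒  p = 5/7.

p = 5/7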